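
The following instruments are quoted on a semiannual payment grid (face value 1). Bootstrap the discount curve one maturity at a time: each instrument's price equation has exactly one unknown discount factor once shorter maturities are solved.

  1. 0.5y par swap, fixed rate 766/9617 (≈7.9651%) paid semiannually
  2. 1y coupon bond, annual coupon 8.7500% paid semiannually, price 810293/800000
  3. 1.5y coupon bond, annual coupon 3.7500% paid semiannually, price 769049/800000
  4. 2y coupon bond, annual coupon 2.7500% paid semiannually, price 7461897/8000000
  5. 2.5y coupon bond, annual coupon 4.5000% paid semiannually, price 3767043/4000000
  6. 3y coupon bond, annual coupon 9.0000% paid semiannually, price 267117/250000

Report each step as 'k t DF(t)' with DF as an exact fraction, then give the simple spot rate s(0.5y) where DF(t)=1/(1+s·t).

step 1 [0.5y] swap r/2=383/9617: DF=(1 − 383/9617·(0))/(1+383/9617) = 9617/10000 ≈ 0.961700
step 2 [1y] bond c/2=7/160: DF=(810293/800000 − 7/160·(0.961700))/(1+7/160) = 9301/10000 ≈ 0.930100
step 3 [1.5y] bond c/2=3/160: DF=(769049/800000 − 3/160·(0.961700+0.930100))/(1+3/160) = 568/625 ≈ 0.908800
step 4 [2y] bond c/2=11/800: DF=(7461897/8000000 − 11/800·(0.961700+0.930100+0.908800))/(1+11/800) = 8821/10000 ≈ 0.882100
step 5 [2.5y] bond c/2=9/400: DF=(3767043/4000000 − 9/400·(0.961700+0.930100+0.908800+0.882100))/(1+9/400) = 21/25 ≈ 0.840000
step 6 [3y] bond c/2=9/200: DF=(267117/250000 − 9/200·(0.961700+0.930100+0.908800+0.882100+0.840000))/(1+9/200) = 8277/10000 ≈ 0.827700

1 1/2 9617/10000
2 1 9301/10000
3 3/2 568/625
4 2 8821/10000
5 5/2 21/25
6 3 8277/10000
s(0.5y) = (1/(9617/10000) − 1)/(1/2) = 766/9617 ≈ 7.9651%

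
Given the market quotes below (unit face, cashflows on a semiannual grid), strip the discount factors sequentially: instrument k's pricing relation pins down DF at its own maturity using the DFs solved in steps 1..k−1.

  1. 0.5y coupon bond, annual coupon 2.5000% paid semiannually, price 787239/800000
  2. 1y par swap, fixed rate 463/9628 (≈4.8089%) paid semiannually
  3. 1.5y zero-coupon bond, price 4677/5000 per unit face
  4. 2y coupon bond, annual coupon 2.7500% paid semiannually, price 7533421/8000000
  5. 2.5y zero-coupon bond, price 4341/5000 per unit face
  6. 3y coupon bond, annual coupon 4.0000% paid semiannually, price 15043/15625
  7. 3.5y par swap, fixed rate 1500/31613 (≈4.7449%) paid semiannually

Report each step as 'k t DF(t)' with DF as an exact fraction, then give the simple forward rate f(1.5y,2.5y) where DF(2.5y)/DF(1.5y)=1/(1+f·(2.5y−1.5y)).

step 1 [0.5y] bond c/2=1/80: DF=(787239/800000 − 1/80·(0))/(1+1/80) = 9719/10000 ≈ 0.971900
step 2 [1y] swap r/2=463/19256: DF=(1 − 463/19256·(0.971900))/(1+463/19256) = 9537/10000 ≈ 0.953700
step 3 [1.5y] zero: DF = P = 4677/5000 ≈ 0.935400
step 4 [2y] bond c/2=11/800: DF=(7533421/8000000 − 11/800·(0.971900+0.953700+0.935400))/(1+11/800) = 8901/10000 ≈ 0.890100
step 5 [2.5y] zero: DF = P = 4341/5000 ≈ 0.868200
step 6 [3y] bond c/2=1/50: DF=(15043/15625 − 1/50·(0.971900+0.953700+0.935400+0.890100+0.868200))/(1+1/50) = 8533/10000 ≈ 0.853300
step 7 [3.5y] swap r/2=750/31613: DF=(1 − 750/31613·(0.971900+0.953700+0.935400+0.890100+0.868200+0.853300))/(1+750/31613) = 17/20 ≈ 0.850000

1 1/2 9719/10000
2 1 9537/10000
3 3/2 4677/5000
4 2 8901/10000
5 5/2 4341/5000
6 3 8533/10000
7 7/2 17/20
f(1.5y,2.5y) = ((4677/5000)/(4341/5000) − 1)/(1) = 112/1447 ≈ 7.7402%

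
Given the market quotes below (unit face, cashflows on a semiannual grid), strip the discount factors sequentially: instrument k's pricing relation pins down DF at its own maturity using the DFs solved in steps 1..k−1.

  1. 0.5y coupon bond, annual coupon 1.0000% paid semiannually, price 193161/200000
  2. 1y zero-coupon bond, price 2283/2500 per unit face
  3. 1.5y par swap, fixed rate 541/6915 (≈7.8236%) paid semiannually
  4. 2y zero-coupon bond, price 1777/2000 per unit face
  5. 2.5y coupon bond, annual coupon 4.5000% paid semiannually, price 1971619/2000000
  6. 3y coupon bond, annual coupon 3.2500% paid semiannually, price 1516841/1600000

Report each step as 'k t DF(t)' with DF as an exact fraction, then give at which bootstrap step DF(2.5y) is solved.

1 1/2 961/1000
2 1 2283/2500
3 3/2 4459/5000
4 2 1777/2000
5 5/2 8837/10000
6 3 8603/10000
DF(2.5y) is solved at step 5

step 1 [0.5y] bond c/2=1/200: DF=(193161/200000 − 1/200·(0))/(1+1/200) = 961/1000 ≈ 0.961000
step 2 [1y] zero: DF = P = 2283/2500 ≈ 0.913200
step 3 [1.5y] swap r/2=541/13830: DF=(1 − 541/13830·(0.961000+0.913200))/(1+541/13830) = 4459/5000 ≈ 0.891800
step 4 [2y] zero: DF = P = 1777/2000 ≈ 0.888500
step 5 [2.5y] bond c/2=9/400: DF=(1971619/2000000 − 9/400·(0.961000+0.913200+0.891800+0.888500))/(1+9/400) = 8837/10000 ≈ 0.883700
step 6 [3y] bond c/2=13/800: DF=(1516841/1600000 − 13/800·(0.961000+0.913200+0.891800+0.888500+0.883700))/(1+13/800) = 8603/10000 ≈ 0.860300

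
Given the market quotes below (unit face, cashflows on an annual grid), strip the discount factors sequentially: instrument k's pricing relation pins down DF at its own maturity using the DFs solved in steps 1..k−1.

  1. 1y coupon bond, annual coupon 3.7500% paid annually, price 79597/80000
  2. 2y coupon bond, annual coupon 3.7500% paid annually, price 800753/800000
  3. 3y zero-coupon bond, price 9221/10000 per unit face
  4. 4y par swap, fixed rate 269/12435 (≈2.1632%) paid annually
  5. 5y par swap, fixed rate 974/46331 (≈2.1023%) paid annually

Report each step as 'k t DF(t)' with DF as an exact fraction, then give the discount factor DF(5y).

step 1 [1y] bond c/1=3/80: DF=(79597/80000 − 3/80·(0))/(1+3/80) = 959/1000 ≈ 0.959000
step 2 [2y] bond c/1=3/80: DF=(800753/800000 − 3/80·(0.959000))/(1+3/80) = 9301/10000 ≈ 0.930100
step 3 [3y] zero: DF = P = 9221/10000 ≈ 0.922100
step 4 [4y] swap r/1=269/12435: DF=(1 − 269/12435·(0.959000+0.930100+0.922100))/(1+269/12435) = 9193/10000 ≈ 0.919300
step 5 [5y] swap r/1=974/46331: DF=(1 − 974/46331·(0.959000+0.930100+0.922100+0.919300))/(1+974/46331) = 4513/5000 ≈ 0.902600

1 1 959/1000
2 2 9301/10000
3 3 9221/10000
4 4 9193/10000
5 5 4513/5000
DF(5y) = 4513/5000 ≈ 0.902600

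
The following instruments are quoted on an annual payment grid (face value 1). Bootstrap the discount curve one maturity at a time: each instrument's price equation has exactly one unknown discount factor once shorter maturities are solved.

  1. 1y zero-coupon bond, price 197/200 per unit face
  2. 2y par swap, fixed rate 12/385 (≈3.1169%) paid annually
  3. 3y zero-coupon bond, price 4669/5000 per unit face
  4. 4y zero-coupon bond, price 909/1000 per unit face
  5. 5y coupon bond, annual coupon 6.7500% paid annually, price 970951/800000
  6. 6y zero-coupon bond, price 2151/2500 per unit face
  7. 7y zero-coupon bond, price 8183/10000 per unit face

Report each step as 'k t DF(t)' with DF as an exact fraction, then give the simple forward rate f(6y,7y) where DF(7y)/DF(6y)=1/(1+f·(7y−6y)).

step 1 [1y] zero: DF = P = 197/200 ≈ 0.985000
step 2 [2y] swap r/1=12/385: DF=(1 − 12/385·(0.985000))/(1+12/385) = 47/50 ≈ 0.940000
step 3 [3y] zero: DF = P = 4669/5000 ≈ 0.933800
step 4 [4y] zero: DF = P = 909/1000 ≈ 0.909000
step 5 [5y] bond c/1=27/400: DF=(970951/800000 − 27/400·(0.985000+0.940000+0.933800+0.909000))/(1+27/400) = 8987/10000 ≈ 0.898700
step 6 [6y] zero: DF = P = 2151/2500 ≈ 0.860400
step 7 [7y] zero: DF = P = 8183/10000 ≈ 0.818300

1 1 197/200
2 2 47/50
3 3 4669/5000
4 4 909/1000
5 5 8987/10000
6 6 2151/2500
7 7 8183/10000
f(6y,7y) = ((2151/2500)/(8183/10000) − 1)/(1) = 421/8183 ≈ 5.1448%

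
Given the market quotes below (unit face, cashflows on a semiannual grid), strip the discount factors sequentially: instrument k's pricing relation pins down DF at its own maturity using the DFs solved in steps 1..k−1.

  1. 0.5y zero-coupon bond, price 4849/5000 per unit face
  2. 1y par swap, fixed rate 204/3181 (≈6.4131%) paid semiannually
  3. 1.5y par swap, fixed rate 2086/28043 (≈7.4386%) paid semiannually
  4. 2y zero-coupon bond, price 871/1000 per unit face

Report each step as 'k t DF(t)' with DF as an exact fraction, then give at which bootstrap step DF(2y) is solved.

1 1/2 4849/5000
2 1 2347/2500
3 3/2 8957/10000
4 2 871/1000
DF(2y) is solved at step 4

step 1 [0.5y] zero: DF = P = 4849/5000 ≈ 0.969800
step 2 [1y] swap r/2=102/3181: DF=(1 − 102/3181·(0.969800))/(1+102/3181) = 2347/2500 ≈ 0.938800
step 3 [1.5y] swap r/2=1043/28043: DF=(1 − 1043/28043·(0.969800+0.938800))/(1+1043/28043) = 8957/10000 ≈ 0.895700
step 4 [2y] zero: DF = P = 871/1000 ≈ 0.871000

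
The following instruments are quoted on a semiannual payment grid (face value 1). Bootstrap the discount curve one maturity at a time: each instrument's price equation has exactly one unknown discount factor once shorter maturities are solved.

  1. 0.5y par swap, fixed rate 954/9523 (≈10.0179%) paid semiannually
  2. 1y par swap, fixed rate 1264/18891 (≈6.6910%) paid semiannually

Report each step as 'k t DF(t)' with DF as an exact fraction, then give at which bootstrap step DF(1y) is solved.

step 1 [0.5y] swap r/2=477/9523: DF=(1 − 477/9523·(0))/(1+477/9523) = 9523/10000 ≈ 0.952300
step 2 [1y] swap r/2=632/18891: DF=(1 − 632/18891·(0.952300))/(1+632/18891) = 1171/1250 ≈ 0.936800

1 1/2 9523/10000
2 1 1171/1250
DF(1y) is solved at step 2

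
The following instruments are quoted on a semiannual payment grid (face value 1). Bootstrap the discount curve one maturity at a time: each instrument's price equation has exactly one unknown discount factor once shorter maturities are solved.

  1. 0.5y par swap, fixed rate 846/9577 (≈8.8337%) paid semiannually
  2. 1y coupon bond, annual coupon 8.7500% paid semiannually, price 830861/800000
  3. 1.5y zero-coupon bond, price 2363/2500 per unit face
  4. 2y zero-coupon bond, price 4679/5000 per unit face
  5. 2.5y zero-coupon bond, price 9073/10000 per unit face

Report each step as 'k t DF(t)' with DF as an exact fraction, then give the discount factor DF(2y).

step 1 [0.5y] swap r/2=423/9577: DF=(1 − 423/9577·(0))/(1+423/9577) = 9577/10000 ≈ 0.957700
step 2 [1y] bond c/2=7/160: DF=(830861/800000 − 7/160·(0.957700))/(1+7/160) = 9549/10000 ≈ 0.954900
step 3 [1.5y] zero: DF = P = 2363/2500 ≈ 0.945200
step 4 [2y] zero: DF = P = 4679/5000 ≈ 0.935800
step 5 [2.5y] zero: DF = P = 9073/10000 ≈ 0.907300

1 1/2 9577/10000
2 1 9549/10000
3 3/2 2363/2500
4 2 4679/5000
5 5/2 9073/10000
DF(2y) = 4679/5000 ≈ 0.935800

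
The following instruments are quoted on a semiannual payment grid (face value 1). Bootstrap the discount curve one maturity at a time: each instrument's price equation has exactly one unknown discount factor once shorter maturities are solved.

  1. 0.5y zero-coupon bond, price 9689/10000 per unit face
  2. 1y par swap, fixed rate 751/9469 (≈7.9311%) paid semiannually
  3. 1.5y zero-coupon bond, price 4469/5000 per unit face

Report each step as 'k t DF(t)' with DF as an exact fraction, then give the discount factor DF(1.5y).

1 1/2 9689/10000
2 1 9249/10000
3 3/2 4469/5000
DF(1.5y) = 4469/5000 ≈ 0.893800

step 1 [0.5y] zero: DF = P = 9689/10000 ≈ 0.968900
step 2 [1y] swap r/2=751/18938: DF=(1 − 751/18938·(0.968900))/(1+751/18938) = 9249/10000 ≈ 0.924900
step 3 [1.5y] zero: DF = P = 4469/5000 ≈ 0.893800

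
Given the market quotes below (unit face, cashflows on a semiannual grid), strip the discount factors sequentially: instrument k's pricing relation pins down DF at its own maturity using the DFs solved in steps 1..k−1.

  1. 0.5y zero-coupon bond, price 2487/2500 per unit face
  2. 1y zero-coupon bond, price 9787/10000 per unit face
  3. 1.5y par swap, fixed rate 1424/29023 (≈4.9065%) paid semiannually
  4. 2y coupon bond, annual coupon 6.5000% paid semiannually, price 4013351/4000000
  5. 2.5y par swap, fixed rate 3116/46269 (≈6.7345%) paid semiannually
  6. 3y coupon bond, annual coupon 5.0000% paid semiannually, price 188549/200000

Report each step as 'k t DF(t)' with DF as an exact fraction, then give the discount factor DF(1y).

step 1 [0.5y] zero: DF = P = 2487/2500 ≈ 0.994800
step 2 [1y] zero: DF = P = 9787/10000 ≈ 0.978700
step 3 [1.5y] swap r/2=712/29023: DF=(1 − 712/29023·(0.994800+0.978700))/(1+712/29023) = 1161/1250 ≈ 0.928800
step 4 [2y] bond c/2=13/400: DF=(4013351/4000000 − 13/400·(0.994800+0.978700+0.928800))/(1+13/400) = 2201/2500 ≈ 0.880400
step 5 [2.5y] swap r/2=1558/46269: DF=(1 − 1558/46269·(0.994800+0.978700+0.928800+0.880400))/(1+1558/46269) = 4221/5000 ≈ 0.844200
step 6 [3y] bond c/2=1/40: DF=(188549/200000 − 1/40·(0.994800+0.978700+0.928800+0.880400+0.844200))/(1+1/40) = 8069/10000 ≈ 0.806900

1 1/2 2487/2500
2 1 9787/10000
3 3/2 1161/1250
4 2 2201/2500
5 5/2 4221/5000
6 3 8069/10000
DF(1y) = 9787/10000 ≈ 0.978700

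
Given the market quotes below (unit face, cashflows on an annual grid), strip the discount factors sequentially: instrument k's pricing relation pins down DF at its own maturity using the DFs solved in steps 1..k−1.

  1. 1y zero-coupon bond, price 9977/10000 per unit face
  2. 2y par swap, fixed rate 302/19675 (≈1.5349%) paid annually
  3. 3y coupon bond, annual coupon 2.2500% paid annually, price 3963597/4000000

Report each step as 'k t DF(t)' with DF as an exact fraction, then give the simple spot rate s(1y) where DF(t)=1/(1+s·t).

step 1 [1y] zero: DF = P = 9977/10000 ≈ 0.997700
step 2 [2y] swap r/1=302/19675: DF=(1 − 302/19675·(0.997700))/(1+302/19675) = 4849/5000 ≈ 0.969800
step 3 [3y] bond c/1=9/400: DF=(3963597/4000000 − 9/400·(0.997700+0.969800))/(1+9/400) = 4629/5000 ≈ 0.925800

1 1 9977/10000
2 2 4849/5000
3 3 4629/5000
s(1y) = (1/(9977/10000) − 1)/(1) = 23/9977 ≈ 0.2305%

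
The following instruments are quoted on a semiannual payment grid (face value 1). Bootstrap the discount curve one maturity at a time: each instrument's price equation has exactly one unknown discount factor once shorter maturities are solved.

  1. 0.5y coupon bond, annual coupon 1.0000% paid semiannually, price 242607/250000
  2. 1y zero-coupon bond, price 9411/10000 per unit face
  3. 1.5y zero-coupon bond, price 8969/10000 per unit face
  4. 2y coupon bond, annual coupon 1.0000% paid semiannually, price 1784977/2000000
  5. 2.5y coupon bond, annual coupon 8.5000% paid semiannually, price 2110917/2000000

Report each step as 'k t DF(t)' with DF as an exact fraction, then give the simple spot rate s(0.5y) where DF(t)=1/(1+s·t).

1 1/2 1207/1250
2 1 9411/10000
3 3/2 8969/10000
4 2 8741/10000
5 5/2 69/80
s(0.5y) = (1/(1207/1250) − 1)/(1/2) = 86/1207 ≈ 7.1251%

step 1 [0.5y] bond c/2=1/200: DF=(242607/250000 − 1/200·(0))/(1+1/200) = 1207/1250 ≈ 0.965600
step 2 [1y] zero: DF = P = 9411/10000 ≈ 0.941100
step 3 [1.5y] zero: DF = P = 8969/10000 ≈ 0.896900
step 4 [2y] bond c/2=1/200: DF=(1784977/2000000 − 1/200·(0.965600+0.941100+0.896900))/(1+1/200) = 8741/10000 ≈ 0.874100
step 5 [2.5y] bond c/2=17/400: DF=(2110917/2000000 − 17/400·(0.965600+0.941100+0.896900+0.874100))/(1+17/400) = 69/80 ≈ 0.862500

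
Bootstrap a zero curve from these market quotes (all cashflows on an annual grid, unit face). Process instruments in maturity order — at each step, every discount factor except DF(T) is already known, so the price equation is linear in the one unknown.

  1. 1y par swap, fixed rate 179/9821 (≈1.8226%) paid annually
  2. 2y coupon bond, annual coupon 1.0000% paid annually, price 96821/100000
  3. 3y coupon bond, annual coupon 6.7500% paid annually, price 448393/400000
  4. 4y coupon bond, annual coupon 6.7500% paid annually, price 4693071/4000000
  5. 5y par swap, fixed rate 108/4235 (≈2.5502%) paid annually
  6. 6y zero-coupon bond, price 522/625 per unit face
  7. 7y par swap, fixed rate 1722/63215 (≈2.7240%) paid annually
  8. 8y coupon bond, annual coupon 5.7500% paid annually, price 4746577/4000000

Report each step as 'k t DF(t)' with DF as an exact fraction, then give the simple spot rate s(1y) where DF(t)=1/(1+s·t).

1 1 9821/10000
2 2 9489/10000
3 3 116/125
4 4 9183/10000
5 5 2203/2500
6 6 522/625
7 7 4139/5000
8 8 973/1250
s(1y) = (1/(9821/10000) − 1)/(1) = 179/9821 ≈ 1.8226%

step 1 [1y] swap r/1=179/9821: DF=(1 − 179/9821·(0))/(1+179/9821) = 9821/10000 ≈ 0.982100
step 2 [2y] bond c/1=1/100: DF=(96821/100000 − 1/100·(0.982100))/(1+1/100) = 9489/10000 ≈ 0.948900
step 3 [3y] bond c/1=27/400: DF=(448393/400000 − 27/400·(0.982100+0.948900))/(1+27/400) = 116/125 ≈ 0.928000
step 4 [4y] bond c/1=27/400: DF=(4693071/4000000 − 27/400·(0.982100+0.948900+0.928000))/(1+27/400) = 9183/10000 ≈ 0.918300
step 5 [5y] swap r/1=108/4235: DF=(1 − 108/4235·(0.982100+0.948900+0.928000+0.918300))/(1+108/4235) = 2203/2500 ≈ 0.881200
step 6 [6y] zero: DF = P = 522/625 ≈ 0.835200
step 7 [7y] swap r/1=1722/63215: DF=(1 − 1722/63215·(0.982100+0.948900+0.928000+0.918300+0.881200+0.835200))/(1+1722/63215) = 4139/5000 ≈ 0.827800
step 8 [8y] bond c/1=23/400: DF=(4746577/4000000 − 23/400·(0.982100+0.948900+0.928000+0.918300+0.881200+0.835200+0.827800))/(1+23/400) = 973/1250 ≈ 0.778400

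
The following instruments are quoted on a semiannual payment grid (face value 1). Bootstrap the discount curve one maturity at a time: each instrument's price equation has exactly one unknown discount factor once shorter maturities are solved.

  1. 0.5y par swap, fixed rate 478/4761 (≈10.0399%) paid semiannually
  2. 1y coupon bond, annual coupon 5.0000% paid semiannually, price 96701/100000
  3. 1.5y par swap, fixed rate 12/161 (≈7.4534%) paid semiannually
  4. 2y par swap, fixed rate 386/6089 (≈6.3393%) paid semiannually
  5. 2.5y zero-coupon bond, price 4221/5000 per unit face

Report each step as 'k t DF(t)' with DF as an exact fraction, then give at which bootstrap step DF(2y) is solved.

1 1/2 4761/5000
2 1 4601/5000
3 3/2 1121/1250
4 2 4421/5000
5 5/2 4221/5000
DF(2y) is solved at step 4

step 1 [0.5y] swap r/2=239/4761: DF=(1 − 239/4761·(0))/(1+239/4761) = 4761/5000 ≈ 0.952200
step 2 [1y] bond c/2=1/40: DF=(96701/100000 − 1/40·(0.952200))/(1+1/40) = 4601/5000 ≈ 0.920200
step 3 [1.5y] swap r/2=6/161: DF=(1 − 6/161·(0.952200+0.920200))/(1+6/161) = 1121/1250 ≈ 0.896800
step 4 [2y] swap r/2=193/6089: DF=(1 − 193/6089·(0.952200+0.920200+0.896800))/(1+193/6089) = 4421/5000 ≈ 0.884200
step 5 [2.5y] zero: DF = P = 4221/5000 ≈ 0.844200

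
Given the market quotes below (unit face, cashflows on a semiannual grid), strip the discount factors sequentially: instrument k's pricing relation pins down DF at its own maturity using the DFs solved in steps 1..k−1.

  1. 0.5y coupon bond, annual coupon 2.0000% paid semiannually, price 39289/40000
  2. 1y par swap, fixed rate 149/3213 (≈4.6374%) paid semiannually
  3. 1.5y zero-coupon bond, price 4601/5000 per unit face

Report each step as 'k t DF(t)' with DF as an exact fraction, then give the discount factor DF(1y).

1 1/2 389/400
2 1 9553/10000
3 3/2 4601/5000
DF(1y) = 9553/10000 ≈ 0.955300

step 1 [0.5y] bond c/2=1/100: DF=(39289/40000 − 1/100·(0))/(1+1/100) = 389/400 ≈ 0.972500
step 2 [1y] swap r/2=149/6426: DF=(1 − 149/6426·(0.972500))/(1+149/6426) = 9553/10000 ≈ 0.955300
step 3 [1.5y] zero: DF = P = 4601/5000 ≈ 0.920200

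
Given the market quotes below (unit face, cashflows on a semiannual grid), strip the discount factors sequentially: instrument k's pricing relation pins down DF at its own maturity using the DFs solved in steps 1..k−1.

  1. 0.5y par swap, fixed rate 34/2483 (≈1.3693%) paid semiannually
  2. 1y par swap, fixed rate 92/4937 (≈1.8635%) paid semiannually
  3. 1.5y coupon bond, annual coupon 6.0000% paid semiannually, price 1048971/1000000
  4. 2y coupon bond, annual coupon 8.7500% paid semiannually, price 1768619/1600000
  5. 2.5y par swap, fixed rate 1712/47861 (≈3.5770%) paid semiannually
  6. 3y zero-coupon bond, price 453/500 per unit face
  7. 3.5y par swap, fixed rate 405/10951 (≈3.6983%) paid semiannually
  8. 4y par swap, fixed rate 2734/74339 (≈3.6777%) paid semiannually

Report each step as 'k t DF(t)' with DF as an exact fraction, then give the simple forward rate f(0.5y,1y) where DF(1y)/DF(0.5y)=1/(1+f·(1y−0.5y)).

1 1/2 2483/2500
2 1 1227/1250
3 3/2 9609/10000
4 2 117/125
5 5/2 1143/1250
6 3 453/500
7 7/2 1757/2000
8 4 8633/10000
f(0.5y,1y) = ((2483/2500)/(1227/1250) − 1)/(1/2) = 29/1227 ≈ 2.3635%

step 1 [0.5y] swap r/2=17/2483: DF=(1 − 17/2483·(0))/(1+17/2483) = 2483/2500 ≈ 0.993200
step 2 [1y] swap r/2=46/4937: DF=(1 − 46/4937·(0.993200))/(1+46/4937) = 1227/1250 ≈ 0.981600
step 3 [1.5y] bond c/2=3/100: DF=(1048971/1000000 − 3/100·(0.993200+0.981600))/(1+3/100) = 9609/10000 ≈ 0.960900
step 4 [2y] bond c/2=7/160: DF=(1768619/1600000 − 7/160·(0.993200+0.981600+0.960900))/(1+7/160) = 117/125 ≈ 0.936000
step 5 [2.5y] swap r/2=856/47861: DF=(1 − 856/47861·(0.993200+0.981600+0.960900+0.936000))/(1+856/47861) = 1143/1250 ≈ 0.914400
step 6 [3y] zero: DF = P = 453/500 ≈ 0.906000
step 7 [3.5y] swap r/2=405/21902: DF=(1 − 405/21902·(0.993200+0.981600+0.960900+0.936000+0.914400+0.906000))/(1+405/21902) = 1757/2000 ≈ 0.878500
step 8 [4y] swap r/2=1367/74339: DF=(1 − 1367/74339·(0.993200+0.981600+0.960900+0.936000+0.914400+0.906000+0.878500))/(1+1367/74339) = 8633/10000 ≈ 0.863300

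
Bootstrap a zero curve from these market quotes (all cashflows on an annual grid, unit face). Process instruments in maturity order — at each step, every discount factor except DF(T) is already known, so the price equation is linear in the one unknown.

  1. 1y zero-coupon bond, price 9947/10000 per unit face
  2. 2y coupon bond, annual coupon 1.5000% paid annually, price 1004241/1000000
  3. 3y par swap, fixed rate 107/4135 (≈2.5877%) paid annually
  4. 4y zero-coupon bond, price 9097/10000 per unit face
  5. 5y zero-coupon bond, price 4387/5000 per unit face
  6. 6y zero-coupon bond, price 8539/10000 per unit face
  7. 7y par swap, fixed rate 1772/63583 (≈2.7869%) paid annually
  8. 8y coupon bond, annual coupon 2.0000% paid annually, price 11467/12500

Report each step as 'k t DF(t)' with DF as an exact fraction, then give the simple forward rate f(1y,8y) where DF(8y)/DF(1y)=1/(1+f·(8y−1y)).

step 1 [1y] zero: DF = P = 9947/10000 ≈ 0.994700
step 2 [2y] bond c/1=3/200: DF=(1004241/1000000 − 3/200·(0.994700))/(1+3/200) = 9747/10000 ≈ 0.974700
step 3 [3y] swap r/1=107/4135: DF=(1 − 107/4135·(0.994700+0.974700))/(1+107/4135) = 9251/10000 ≈ 0.925100
step 4 [4y] zero: DF = P = 9097/10000 ≈ 0.909700
step 5 [5y] zero: DF = P = 4387/5000 ≈ 0.877400
step 6 [6y] zero: DF = P = 8539/10000 ≈ 0.853900
step 7 [7y] swap r/1=1772/63583: DF=(1 − 1772/63583·(0.994700+0.974700+0.925100+0.909700+0.877400+0.853900))/(1+1772/63583) = 2057/2500 ≈ 0.822800
step 8 [8y] bond c/1=1/50: DF=(11467/12500 − 1/50·(0.994700+0.974700+0.925100+0.909700+0.877400+0.853900+0.822800))/(1+1/50) = 7747/10000 ≈ 0.774700

1 1 9947/10000
2 2 9747/10000
3 3 9251/10000
4 4 9097/10000
5 5 4387/5000
6 6 8539/10000
7 7 2057/2500
8 8 7747/10000
f(1y,8y) = ((9947/10000)/(7747/10000) − 1)/(7) = 2200/54229 ≈ 4.0569%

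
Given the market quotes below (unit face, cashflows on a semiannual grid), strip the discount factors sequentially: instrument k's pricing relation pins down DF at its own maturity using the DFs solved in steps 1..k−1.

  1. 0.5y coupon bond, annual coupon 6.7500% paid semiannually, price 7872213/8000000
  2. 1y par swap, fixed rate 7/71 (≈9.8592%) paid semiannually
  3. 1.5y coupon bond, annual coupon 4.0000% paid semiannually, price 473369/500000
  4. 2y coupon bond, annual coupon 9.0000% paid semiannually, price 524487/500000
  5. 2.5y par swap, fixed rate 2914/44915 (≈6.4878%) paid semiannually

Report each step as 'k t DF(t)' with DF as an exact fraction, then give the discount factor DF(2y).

1 1/2 9519/10000
2 1 9083/10000
3 3/2 8917/10000
4 2 8853/10000
5 5/2 8543/10000
DF(2y) = 8853/10000 ≈ 0.885300

step 1 [0.5y] bond c/2=27/800: DF=(7872213/8000000 − 27/800·(0))/(1+27/800) = 9519/10000 ≈ 0.951900
step 2 [1y] swap r/2=7/142: DF=(1 − 7/142·(0.951900))/(1+7/142) = 9083/10000 ≈ 0.908300
step 3 [1.5y] bond c/2=1/50: DF=(473369/500000 − 1/50·(0.951900+0.908300))/(1+1/50) = 8917/10000 ≈ 0.891700
step 4 [2y] bond c/2=9/200: DF=(524487/500000 − 9/200·(0.951900+0.908300+0.891700))/(1+9/200) = 8853/10000 ≈ 0.885300
step 5 [2.5y] swap r/2=1457/44915: DF=(1 − 1457/44915·(0.951900+0.908300+0.891700+0.885300))/(1+1457/44915) = 8543/10000 ≈ 0.854300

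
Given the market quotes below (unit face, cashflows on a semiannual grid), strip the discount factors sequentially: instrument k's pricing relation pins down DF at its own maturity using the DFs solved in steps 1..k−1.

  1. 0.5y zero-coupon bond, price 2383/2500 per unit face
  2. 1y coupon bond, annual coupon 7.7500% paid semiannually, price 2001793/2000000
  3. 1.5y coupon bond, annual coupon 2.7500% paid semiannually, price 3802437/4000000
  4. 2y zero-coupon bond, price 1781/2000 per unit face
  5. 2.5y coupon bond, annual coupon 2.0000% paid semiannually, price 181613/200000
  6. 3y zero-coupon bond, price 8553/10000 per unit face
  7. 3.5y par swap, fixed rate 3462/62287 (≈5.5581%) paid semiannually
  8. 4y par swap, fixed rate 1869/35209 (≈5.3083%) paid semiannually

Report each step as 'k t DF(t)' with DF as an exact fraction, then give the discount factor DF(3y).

step 1 [0.5y] zero: DF = P = 2383/2500 ≈ 0.953200
step 2 [1y] bond c/2=31/800: DF=(2001793/2000000 − 31/800·(0.953200))/(1+31/800) = 116/125 ≈ 0.928000
step 3 [1.5y] bond c/2=11/800: DF=(3802437/4000000 − 11/800·(0.953200+0.928000))/(1+11/800) = 4561/5000 ≈ 0.912200
step 4 [2y] zero: DF = P = 1781/2000 ≈ 0.890500
step 5 [2.5y] bond c/2=1/100: DF=(181613/200000 − 1/100·(0.953200+0.928000+0.912200+0.890500))/(1+1/100) = 4313/5000 ≈ 0.862600
step 6 [3y] zero: DF = P = 8553/10000 ≈ 0.855300
step 7 [3.5y] swap r/2=1731/62287: DF=(1 − 1731/62287·(0.953200+0.928000+0.912200+0.890500+0.862600+0.855300))/(1+1731/62287) = 8269/10000 ≈ 0.826900
step 8 [4y] swap r/2=1869/70418: DF=(1 − 1869/70418·(0.953200+0.928000+0.912200+0.890500+0.862600+0.855300+0.826900))/(1+1869/70418) = 8131/10000 ≈ 0.813100

1 1/2 2383/2500
2 1 116/125
3 3/2 4561/5000
4 2 1781/2000
5 5/2 4313/5000
6 3 8553/10000
7 7/2 8269/10000
8 4 8131/10000
DF(3y) = 8553/10000 ≈ 0.855300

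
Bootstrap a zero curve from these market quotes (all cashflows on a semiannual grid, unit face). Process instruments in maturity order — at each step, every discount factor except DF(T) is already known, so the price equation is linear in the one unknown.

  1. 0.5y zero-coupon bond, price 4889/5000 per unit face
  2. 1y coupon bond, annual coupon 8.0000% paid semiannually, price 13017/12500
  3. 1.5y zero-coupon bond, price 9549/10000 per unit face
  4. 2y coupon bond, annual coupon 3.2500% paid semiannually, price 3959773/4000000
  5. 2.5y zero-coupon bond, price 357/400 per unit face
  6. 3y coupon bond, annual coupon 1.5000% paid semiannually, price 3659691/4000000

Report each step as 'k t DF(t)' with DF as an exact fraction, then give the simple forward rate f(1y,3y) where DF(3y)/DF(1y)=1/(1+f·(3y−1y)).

step 1 [0.5y] zero: DF = P = 4889/5000 ≈ 0.977800
step 2 [1y] bond c/2=1/25: DF=(13017/12500 − 1/25·(0.977800))/(1+1/25) = 9637/10000 ≈ 0.963700
step 3 [1.5y] zero: DF = P = 9549/10000 ≈ 0.954900
step 4 [2y] bond c/2=13/800: DF=(3959773/4000000 − 13/800·(0.977800+0.963700+0.954900))/(1+13/800) = 4639/5000 ≈ 0.927800
step 5 [2.5y] zero: DF = P = 357/400 ≈ 0.892500
step 6 [3y] bond c/2=3/400: DF=(3659691/4000000 − 3/400·(0.977800+0.963700+0.954900+0.927800+0.892500))/(1+3/400) = 873/1000 ≈ 0.873000

1 1/2 4889/5000
2 1 9637/10000
3 3/2 9549/10000
4 2 4639/5000
5 5/2 357/400
6 3 873/1000
f(1y,3y) = ((9637/10000)/(873/1000) − 1)/(2) = 907/17460 ≈ 5.1947%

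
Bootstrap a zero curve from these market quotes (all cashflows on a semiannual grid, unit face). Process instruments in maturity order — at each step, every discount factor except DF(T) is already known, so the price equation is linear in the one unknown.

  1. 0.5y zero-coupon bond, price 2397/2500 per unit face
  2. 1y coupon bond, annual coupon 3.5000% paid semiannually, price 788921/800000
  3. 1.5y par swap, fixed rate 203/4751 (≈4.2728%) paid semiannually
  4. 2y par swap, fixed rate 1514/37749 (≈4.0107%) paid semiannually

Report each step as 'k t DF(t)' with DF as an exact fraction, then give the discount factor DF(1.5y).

step 1 [0.5y] zero: DF = P = 2397/2500 ≈ 0.958800
step 2 [1y] bond c/2=7/400: DF=(788921/800000 − 7/400·(0.958800))/(1+7/400) = 9527/10000 ≈ 0.952700
step 3 [1.5y] swap r/2=203/9502: DF=(1 − 203/9502·(0.958800+0.952700))/(1+203/9502) = 9391/10000 ≈ 0.939100
step 4 [2y] swap r/2=757/37749: DF=(1 − 757/37749·(0.958800+0.952700+0.939100))/(1+757/37749) = 9243/10000 ≈ 0.924300

1 1/2 2397/2500
2 1 9527/10000
3 3/2 9391/10000
4 2 9243/10000
DF(1.5y) = 9391/10000 ≈ 0.939100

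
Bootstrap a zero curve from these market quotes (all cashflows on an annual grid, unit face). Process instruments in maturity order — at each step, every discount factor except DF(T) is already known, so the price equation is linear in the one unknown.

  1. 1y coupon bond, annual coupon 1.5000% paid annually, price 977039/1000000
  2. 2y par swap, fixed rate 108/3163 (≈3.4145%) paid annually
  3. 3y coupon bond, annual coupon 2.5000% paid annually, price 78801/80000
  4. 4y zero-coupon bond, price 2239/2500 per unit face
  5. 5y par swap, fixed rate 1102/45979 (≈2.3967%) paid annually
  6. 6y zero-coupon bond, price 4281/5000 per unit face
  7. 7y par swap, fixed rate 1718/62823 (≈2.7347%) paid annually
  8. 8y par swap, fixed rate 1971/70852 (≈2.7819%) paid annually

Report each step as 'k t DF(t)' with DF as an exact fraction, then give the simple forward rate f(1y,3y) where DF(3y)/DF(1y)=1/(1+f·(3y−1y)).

1 1 4813/5000
2 2 1169/1250
3 3 9147/10000
4 4 2239/2500
5 5 4449/5000
6 6 4281/5000
7 7 4141/5000
8 8 8029/10000
f(1y,3y) = ((4813/5000)/(9147/10000) − 1)/(2) = 479/18294 ≈ 2.6183%

step 1 [1y] bond c/1=3/200: DF=(977039/1000000 − 3/200·(0))/(1+3/200) = 4813/5000 ≈ 0.962600
step 2 [2y] swap r/1=108/3163: DF=(1 − 108/3163·(0.962600))/(1+108/3163) = 1169/1250 ≈ 0.935200
step 3 [3y] bond c/1=1/40: DF=(78801/80000 − 1/40·(0.962600+0.935200))/(1+1/40) = 9147/10000 ≈ 0.914700
step 4 [4y] zero: DF = P = 2239/2500 ≈ 0.895600
step 5 [5y] swap r/1=1102/45979: DF=(1 − 1102/45979·(0.962600+0.935200+0.914700+0.895600))/(1+1102/45979) = 4449/5000 ≈ 0.889800
step 6 [6y] zero: DF = P = 4281/5000 ≈ 0.856200
step 7 [7y] swap r/1=1718/62823: DF=(1 − 1718/62823·(0.962600+0.935200+0.914700+0.895600+0.889800+0.856200))/(1+1718/62823) = 4141/5000 ≈ 0.828200
step 8 [8y] swap r/1=1971/70852: DF=(1 − 1971/70852·(0.962600+0.935200+0.914700+0.895600+0.889800+0.856200+0.828200))/(1+1971/70852) = 8029/10000 ≈ 0.802900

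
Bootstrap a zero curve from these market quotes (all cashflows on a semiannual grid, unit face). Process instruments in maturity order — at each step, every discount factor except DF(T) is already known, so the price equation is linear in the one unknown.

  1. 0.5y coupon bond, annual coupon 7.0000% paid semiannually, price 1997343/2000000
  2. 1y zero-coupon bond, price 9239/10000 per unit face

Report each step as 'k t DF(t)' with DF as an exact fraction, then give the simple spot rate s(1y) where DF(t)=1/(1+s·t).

1 1/2 9649/10000
2 1 9239/10000
s(1y) = (1/(9239/10000) − 1)/(1) = 761/9239 ≈ 8.2368%

step 1 [0.5y] bond c/2=7/200: DF=(1997343/2000000 − 7/200·(0))/(1+7/200) = 9649/10000 ≈ 0.964900
step 2 [1y] zero: DF = P = 9239/10000 ≈ 0.923900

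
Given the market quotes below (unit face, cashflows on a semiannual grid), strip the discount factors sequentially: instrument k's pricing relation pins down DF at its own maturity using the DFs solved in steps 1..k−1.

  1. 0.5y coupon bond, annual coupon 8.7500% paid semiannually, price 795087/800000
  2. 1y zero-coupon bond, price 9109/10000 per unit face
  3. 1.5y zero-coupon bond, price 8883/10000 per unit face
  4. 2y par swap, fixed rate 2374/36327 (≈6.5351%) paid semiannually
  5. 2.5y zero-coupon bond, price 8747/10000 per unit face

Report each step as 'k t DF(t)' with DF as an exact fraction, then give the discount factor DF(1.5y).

step 1 [0.5y] bond c/2=7/160: DF=(795087/800000 − 7/160·(0))/(1+7/160) = 4761/5000 ≈ 0.952200
step 2 [1y] zero: DF = P = 9109/10000 ≈ 0.910900
step 3 [1.5y] zero: DF = P = 8883/10000 ≈ 0.888300
step 4 [2y] swap r/2=1187/36327: DF=(1 − 1187/36327·(0.952200+0.910900+0.888300))/(1+1187/36327) = 8813/10000 ≈ 0.881300
step 5 [2.5y] zero: DF = P = 8747/10000 ≈ 0.874700

1 1/2 4761/5000
2 1 9109/10000
3 3/2 8883/10000
4 2 8813/10000
5 5/2 8747/10000
DF(1.5y) = 8883/10000 ≈ 0.888300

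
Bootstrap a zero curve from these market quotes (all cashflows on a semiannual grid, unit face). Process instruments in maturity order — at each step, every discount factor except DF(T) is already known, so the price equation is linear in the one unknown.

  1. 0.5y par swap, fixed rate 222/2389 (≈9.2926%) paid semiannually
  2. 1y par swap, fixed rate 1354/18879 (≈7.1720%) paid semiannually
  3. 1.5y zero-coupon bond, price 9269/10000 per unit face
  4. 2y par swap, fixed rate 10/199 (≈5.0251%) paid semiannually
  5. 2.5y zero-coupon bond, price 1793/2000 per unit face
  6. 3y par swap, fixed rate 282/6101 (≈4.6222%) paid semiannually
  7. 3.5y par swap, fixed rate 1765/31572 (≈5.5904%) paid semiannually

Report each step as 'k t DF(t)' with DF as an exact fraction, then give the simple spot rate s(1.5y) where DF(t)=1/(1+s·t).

1 1/2 2389/2500
2 1 9323/10000
3 3/2 9269/10000
4 2 1813/2000
5 5/2 1793/2000
6 3 8731/10000
7 7/2 1647/2000
s(1.5y) = (1/(9269/10000) − 1)/(3/2) = 1462/27807 ≈ 5.2577%

step 1 [0.5y] swap r/2=111/2389: DF=(1 − 111/2389·(0))/(1+111/2389) = 2389/2500 ≈ 0.955600
step 2 [1y] swap r/2=677/18879: DF=(1 − 677/18879·(0.955600))/(1+677/18879) = 9323/10000 ≈ 0.932300
step 3 [1.5y] zero: DF = P = 9269/10000 ≈ 0.926900
step 4 [2y] swap r/2=5/199: DF=(1 − 5/199·(0.955600+0.932300+0.926900))/(1+5/199) = 1813/2000 ≈ 0.906500
step 5 [2.5y] zero: DF = P = 1793/2000 ≈ 0.896500
step 6 [3y] swap r/2=141/6101: DF=(1 − 141/6101·(0.955600+0.932300+0.926900+0.906500+0.896500))/(1+141/6101) = 8731/10000 ≈ 0.873100
step 7 [3.5y] swap r/2=1765/63144: DF=(1 − 1765/63144·(0.955600+0.932300+0.926900+0.906500+0.896500+0.873100))/(1+1765/63144) = 1647/2000 ≈ 0.823500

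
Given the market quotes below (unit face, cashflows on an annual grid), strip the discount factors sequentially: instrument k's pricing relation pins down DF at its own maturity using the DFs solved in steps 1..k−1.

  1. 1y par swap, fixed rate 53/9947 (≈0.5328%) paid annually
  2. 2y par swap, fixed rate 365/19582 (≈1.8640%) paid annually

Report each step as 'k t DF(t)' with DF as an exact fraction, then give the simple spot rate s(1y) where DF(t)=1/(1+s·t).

1 1 9947/10000
2 2 1927/2000
s(1y) = (1/(9947/10000) − 1)/(1) = 53/9947 ≈ 0.5328%

step 1 [1y] swap r/1=53/9947: DF=(1 − 53/9947·(0))/(1+53/9947) = 9947/10000 ≈ 0.994700
step 2 [2y] swap r/1=365/19582: DF=(1 − 365/19582·(0.994700))/(1+365/19582) = 1927/2000 ≈ 0.963500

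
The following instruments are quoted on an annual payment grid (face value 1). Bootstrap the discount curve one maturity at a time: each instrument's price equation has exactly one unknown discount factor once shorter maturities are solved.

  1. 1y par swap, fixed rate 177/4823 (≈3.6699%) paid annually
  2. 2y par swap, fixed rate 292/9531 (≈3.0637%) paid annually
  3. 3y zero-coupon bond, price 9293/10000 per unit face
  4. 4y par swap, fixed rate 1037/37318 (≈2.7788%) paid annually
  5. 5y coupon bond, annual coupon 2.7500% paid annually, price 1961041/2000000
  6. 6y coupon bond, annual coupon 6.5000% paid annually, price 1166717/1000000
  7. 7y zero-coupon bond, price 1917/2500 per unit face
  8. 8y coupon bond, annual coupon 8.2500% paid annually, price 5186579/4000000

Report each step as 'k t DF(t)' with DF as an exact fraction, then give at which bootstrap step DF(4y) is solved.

1 1 4823/5000
2 2 1177/1250
3 3 9293/10000
4 4 8963/10000
5 5 534/625
6 6 2039/2500
7 7 1917/2500
8 8 7277/10000
DF(4y) is solved at step 4

step 1 [1y] swap r/1=177/4823: DF=(1 − 177/4823·(0))/(1+177/4823) = 4823/5000 ≈ 0.964600
step 2 [2y] swap r/1=292/9531: DF=(1 − 292/9531·(0.964600))/(1+292/9531) = 1177/1250 ≈ 0.941600
step 3 [3y] zero: DF = P = 9293/10000 ≈ 0.929300
step 4 [4y] swap r/1=1037/37318: DF=(1 − 1037/37318·(0.964600+0.941600+0.929300))/(1+1037/37318) = 8963/10000 ≈ 0.896300
step 5 [5y] bond c/1=11/400: DF=(1961041/2000000 − 11/400·(0.964600+0.941600+0.929300+0.896300))/(1+11/400) = 534/625 ≈ 0.854400
step 6 [6y] bond c/1=13/200: DF=(1166717/1000000 − 13/200·(0.964600+0.941600+0.929300+0.896300+0.854400))/(1+13/200) = 2039/2500 ≈ 0.815600
step 7 [7y] zero: DF = P = 1917/2500 ≈ 0.766800
step 8 [8y] bond c/1=33/400: DF=(5186579/4000000 − 33/400·(0.964600+0.941600+0.929300+0.896300+0.854400+0.815600+0.766800))/(1+33/400) = 7277/10000 ≈ 0.727700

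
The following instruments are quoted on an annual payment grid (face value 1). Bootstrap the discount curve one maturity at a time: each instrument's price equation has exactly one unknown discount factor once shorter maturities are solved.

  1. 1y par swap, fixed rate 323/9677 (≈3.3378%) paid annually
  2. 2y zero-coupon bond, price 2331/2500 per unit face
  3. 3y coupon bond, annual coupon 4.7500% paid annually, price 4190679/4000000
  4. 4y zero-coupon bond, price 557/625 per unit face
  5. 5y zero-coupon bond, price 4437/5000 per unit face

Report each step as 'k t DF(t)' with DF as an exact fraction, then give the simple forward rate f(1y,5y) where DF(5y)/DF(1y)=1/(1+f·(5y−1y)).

1 1 9677/10000
2 2 2331/2500
3 3 457/500
4 4 557/625
5 5 4437/5000
f(1y,5y) = ((9677/10000)/(4437/5000) − 1)/(4) = 803/35496 ≈ 2.2622%

step 1 [1y] swap r/1=323/9677: DF=(1 − 323/9677·(0))/(1+323/9677) = 9677/10000 ≈ 0.967700
step 2 [2y] zero: DF = P = 2331/2500 ≈ 0.932400
step 3 [3y] bond c/1=19/400: DF=(4190679/4000000 − 19/400·(0.967700+0.932400))/(1+19/400) = 457/500 ≈ 0.914000
step 4 [4y] zero: DF = P = 557/625 ≈ 0.891200
step 5 [5y] zero: DF = P = 4437/5000 ≈ 0.887400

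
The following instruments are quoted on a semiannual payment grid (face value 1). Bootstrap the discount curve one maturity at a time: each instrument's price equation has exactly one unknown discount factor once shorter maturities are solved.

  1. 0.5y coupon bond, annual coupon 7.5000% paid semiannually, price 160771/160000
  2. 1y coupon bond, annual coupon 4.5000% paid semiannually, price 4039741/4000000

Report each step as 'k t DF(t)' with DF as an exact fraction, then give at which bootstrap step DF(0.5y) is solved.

step 1 [0.5y] bond c/2=3/80: DF=(160771/160000 − 3/80·(0))/(1+3/80) = 1937/2000 ≈ 0.968500
step 2 [1y] bond c/2=9/400: DF=(4039741/4000000 − 9/400·(0.968500))/(1+9/400) = 604/625 ≈ 0.966400

1 1/2 1937/2000
2 1 604/625
DF(0.5y) is solved at step 1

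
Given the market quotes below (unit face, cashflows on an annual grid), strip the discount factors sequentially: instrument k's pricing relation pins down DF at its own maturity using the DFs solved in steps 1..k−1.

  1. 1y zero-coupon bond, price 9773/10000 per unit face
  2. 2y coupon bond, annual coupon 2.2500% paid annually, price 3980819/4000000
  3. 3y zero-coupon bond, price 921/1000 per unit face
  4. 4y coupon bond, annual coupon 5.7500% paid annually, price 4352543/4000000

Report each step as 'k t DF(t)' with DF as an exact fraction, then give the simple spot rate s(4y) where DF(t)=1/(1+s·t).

1 1 9773/10000
2 2 4759/5000
3 3 921/1000
4 4 437/500
s(4y) = (1/(437/500) − 1)/(4) = 63/1748 ≈ 3.6041%

step 1 [1y] zero: DF = P = 9773/10000 ≈ 0.977300
step 2 [2y] bond c/1=9/400: DF=(3980819/4000000 − 9/400·(0.977300))/(1+9/400) = 4759/5000 ≈ 0.951800
step 3 [3y] zero: DF = P = 921/1000 ≈ 0.921000
step 4 [4y] bond c/1=23/400: DF=(4352543/4000000 − 23/400·(0.977300+0.951800+0.921000))/(1+23/400) = 437/500 ≈ 0.874000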